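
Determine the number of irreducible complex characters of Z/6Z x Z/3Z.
18

Reasoning: The number of irreducible complex representations of a finite group equals its number of conjugacy classes. Z/6Z x Z/3Z is abelian of order 18, so every element is its own conjugacy class: 18 classes, so Z/6Z x Z/3Z (order 18) has exactly 18 irreducible complex representations.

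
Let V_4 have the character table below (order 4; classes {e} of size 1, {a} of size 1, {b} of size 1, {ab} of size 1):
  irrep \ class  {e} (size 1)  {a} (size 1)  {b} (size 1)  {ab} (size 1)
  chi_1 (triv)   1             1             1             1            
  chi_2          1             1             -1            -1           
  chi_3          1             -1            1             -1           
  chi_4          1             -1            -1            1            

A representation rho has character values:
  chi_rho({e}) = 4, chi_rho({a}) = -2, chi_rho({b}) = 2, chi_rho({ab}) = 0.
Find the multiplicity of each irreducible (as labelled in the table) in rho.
Multiplicities: chi_1: 1, chi_2: 0, chi_3: 2, chi_4: 1.

Proof sketch: Use <chi_rho, chi> = (1/|G|) sum_C |C| * chi_rho(C) * conj(chi(C)) with |G| = 4 for each irreducible chi in the table:
  <chi_rho, chi_1> = (1/4)[1*(4)*conj(1) + 1*(-2)*conj(1) + 1*(2)*conj(1) + 1*(0)*conj(1)]
      = (1/4)[(4) + (-2) + (2) + (0)] = 4/4 = 1
  <chi_rho, chi_2> = (1/4)[1*(4)*conj(1) + 1*(-2)*conj(1) + 1*(2)*conj(-1) + 1*(0)*conj(-1)]
      = (1/4)[(4) + (-2) + (-2) + (0)] = 0/4 = 0
  <chi_rho, chi_3> = (1/4)[1*(4)*conj(1) + 1*(-2)*conj(-1) + 1*(2)*conj(1) + 1*(0)*conj(-1)]
      = (1/4)[(4) + (2) + (2) + (0)] = 8/4 = 2
  <chi_rho, chi_4> = (1/4)[1*(4)*conj(1) + 1*(-2)*conj(-1) + 1*(2)*conj(-1) + 1*(0)*conj(1)]
      = (1/4)[(4) + (2) + (-2) + (0)] = 4/4 = 1
Dimension check: dim(rho) = sum (mult * dim) = 1*1 + 0*1 + 2*1 + 1*1 = 4 = chi_rho(e) = 4.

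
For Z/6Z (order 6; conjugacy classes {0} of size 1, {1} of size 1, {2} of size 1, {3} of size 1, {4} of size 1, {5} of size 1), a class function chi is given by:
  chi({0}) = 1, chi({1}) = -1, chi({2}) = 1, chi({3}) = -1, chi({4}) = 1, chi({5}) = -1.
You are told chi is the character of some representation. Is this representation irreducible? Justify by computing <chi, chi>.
Irreducible: <chi, chi> = 1.

Argument: <chi, chi> = (1/|G|) sum_C |C| * |chi(C)|^2 = (1/6)[1*|1|^2 + 1*|-1|^2 + 1*|1|^2 + 1*|-1|^2 + 1*|1|^2 + 1*|-1|^2]
  = (1/6)[(1) + (1) + (1) + (1) + (1) + (1)] = 6/6 = 1.
(Exp terms are combined using exp(i*s)*conj(exp(i*t)) = exp(i*(s-t)), and sums of them are collapsed using the identity that for every m > 1 the m distinct m-th roots of unity sum to 0, e.g. 1 + exp(2*I*pi/3) + exp(-2*I*pi/3) = 0.)
A character is irreducible iff <chi, chi> = 1, so this representation is irreducible.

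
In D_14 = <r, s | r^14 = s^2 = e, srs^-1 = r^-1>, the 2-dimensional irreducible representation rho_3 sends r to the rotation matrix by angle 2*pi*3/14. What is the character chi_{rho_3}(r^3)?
chi_{rho_3}(r^3) = 2*cos(2*pi*3*3/14) = -2*cos(2*pi/7)

Explanation: rho_3(r^3) is rotation by angle 2*pi*3*3/14, whose trace is 2*cos(2*pi*3*3/14) = -2*cos(2*pi/7).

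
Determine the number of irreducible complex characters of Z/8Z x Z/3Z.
24

Justification: The number of irreducible complex representations of a finite group equals its number of conjugacy classes. Z/8Z x Z/3Z is abelian of order 24, so every element is its own conjugacy class: 24 classes, so Z/8Z x Z/3Z (order 24) has exactly 24 irreducible complex representations.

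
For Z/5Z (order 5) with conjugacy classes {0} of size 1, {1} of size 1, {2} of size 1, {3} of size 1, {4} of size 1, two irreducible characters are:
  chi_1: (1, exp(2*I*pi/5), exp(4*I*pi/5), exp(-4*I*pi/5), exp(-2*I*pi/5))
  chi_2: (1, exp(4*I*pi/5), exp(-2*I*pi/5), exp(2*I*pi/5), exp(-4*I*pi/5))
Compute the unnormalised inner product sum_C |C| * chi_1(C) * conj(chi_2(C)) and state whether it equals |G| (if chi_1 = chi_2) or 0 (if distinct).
Sum = 0; so <chi_1, chi_2> = 0 (distinct irreducibles are orthogonal).

Justification: Compute term by term over conjugacy classes (|C| * chi_1(C) * conj(chi_2(C))):
  1*(1)*conj(1) + 1*(exp(2*I*pi/5))*conj(exp(4*I*pi/5)) + 1*(exp(4*I*pi/5))*conj(exp(-2*I*pi/5)) + 1*(exp(-4*I*pi/5))*conj(exp(2*I*pi/5)) + 1*(exp(-2*I*pi/5))*conj(exp(-4*I*pi/5))
  = (1) + (exp(-2*I*pi/5)) + (exp(-4*I*pi/5)) + (exp(4*I*pi/5)) + (exp(2*I*pi/5))
  = 0.
(Exp terms are combined using exp(i*s)*conj(exp(i*t)) = exp(i*(s-t)), and sums of them are collapsed using the identity that for every m > 1 the m distinct m-th roots of unity sum to 0, e.g. 1 + exp(2*I*pi/3) + exp(-2*I*pi/3) = 0.)
Dividing by |G| = 5 gives 0/5 = 0, matching the row-orthogonality relation <chi_1, chi_2> = [chi_1 = chi_2].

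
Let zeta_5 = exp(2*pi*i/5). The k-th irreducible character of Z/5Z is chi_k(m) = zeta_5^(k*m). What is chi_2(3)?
chi_2(3) = zeta_5^6 = exp(2*I*pi/5)

Details: chi_2(3) = zeta_5^(2*3) = zeta_5^6. Since zeta_5^5 = 1, this equals zeta_5^1 = exp(2*pi*i*1/5) = exp(2*I*pi/5).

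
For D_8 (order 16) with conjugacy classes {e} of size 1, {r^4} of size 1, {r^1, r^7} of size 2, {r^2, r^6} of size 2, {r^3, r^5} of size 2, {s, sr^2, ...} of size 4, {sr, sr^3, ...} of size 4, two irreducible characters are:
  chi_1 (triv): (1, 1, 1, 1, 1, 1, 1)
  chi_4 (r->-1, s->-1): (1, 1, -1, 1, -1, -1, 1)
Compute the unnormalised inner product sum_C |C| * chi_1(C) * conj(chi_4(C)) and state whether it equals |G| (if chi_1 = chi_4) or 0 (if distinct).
Sum = 0; so <chi_1, chi_4> = 0 (distinct irreducibles are orthogonal).

Justification: Compute term by term over conjugacy classes (|C| * chi_1(C) * conj(chi_4(C))):
  1*(1)*conj(1) + 1*(1)*conj(1) + 2*(1)*conj(-1) + 2*(1)*conj(1) + 2*(1)*conj(-1) + 4*(1)*conj(-1) + 4*(1)*conj(1)
  = (1) + (1) + (-2) + (2) + (-2) + (-4) + (4)
  = 0.
Dividing by |G| = 16 gives 0/16 = 0, matching the row-orthogonality relation <chi_1, chi_4> = [chi_1 = chi_4].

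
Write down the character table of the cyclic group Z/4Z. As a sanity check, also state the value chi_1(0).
Character table of Z/4Z (irreps indexed chi_0,...,chi_3 with chi_k(m) = zeta_4^(k*m), zeta_4 = exp(2*pi*i/4)):
  irrep \ class  {0} (size 1)  {1} (size 1)  {2} (size 1)  {3} (size 1)
  chi_0          1             1             1             1           
  chi_1          1             I             -1            -I          
  chi_2          1             -1            1             -1          
  chi_3          1             -I            -1            I           

Spot check: chi_1(0) = zeta_4^(1*0) = zeta_4^0 = 1.

Reasoning: Z/4Z is abelian, so all 4 irreducible complex representations are 1-dimensional. They are given by chi_k(m) = zeta_4^(k*m) for k = 0,...,3. Row orthogonality: sum_m chi_k(m) conj(chi_l(m)) = 4 * [k = l].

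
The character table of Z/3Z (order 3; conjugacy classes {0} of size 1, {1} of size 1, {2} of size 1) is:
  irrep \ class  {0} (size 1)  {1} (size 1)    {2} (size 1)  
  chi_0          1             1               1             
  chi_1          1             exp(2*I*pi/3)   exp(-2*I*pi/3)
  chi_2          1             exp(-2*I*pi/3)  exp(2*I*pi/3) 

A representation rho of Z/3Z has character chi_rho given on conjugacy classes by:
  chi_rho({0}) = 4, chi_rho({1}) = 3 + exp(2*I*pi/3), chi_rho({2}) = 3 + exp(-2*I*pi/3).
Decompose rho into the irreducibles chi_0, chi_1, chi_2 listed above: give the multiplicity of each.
Multiplicities: chi_0: 3, chi_1: 1, chi_2: 0.

Solution. Use <chi_rho, chi> = (1/|G|) sum_C |C| * chi_rho(C) * conj(chi(C)) with |G| = 3 for each irreducible chi in the table:
  <chi_rho, chi_0> = (1/3)[1*(4)*conj(1) + 1*(3 + exp(2*I*pi/3))*conj(1) + 1*(3 + exp(-2*I*pi/3))*conj(1)]
      = (1/3)[(4) + (3 + exp(2*I*pi/3)) + (3 + exp(-2*I*pi/3))] = 9/3 = 3
  <chi_rho, chi_1> = (1/3)[1*(4)*conj(1) + 1*(3 + exp(2*I*pi/3))*conj(exp(2*I*pi/3)) + 1*(3 + exp(-2*I*pi/3))*conj(exp(-2*I*pi/3))]
      = (1/3)[(4) + (1 + 3*exp(-2*I*pi/3)) + (1 + 3*exp(2*I*pi/3))] = 3/3 = 1
  <chi_rho, chi_2> = (1/3)[1*(4)*conj(1) + 1*(3 + exp(2*I*pi/3))*conj(exp(-2*I*pi/3)) + 1*(3 + exp(-2*I*pi/3))*conj(exp(2*I*pi/3))]
      = (1/3)[(4) + (exp(-2*I*pi/3) + 3*exp(2*I*pi/3)) + (3*exp(-2*I*pi/3) + exp(2*I*pi/3))] = 0/3 = 0
(Exp terms are combined using exp(i*s)*conj(exp(i*t)) = exp(i*(s-t)), and sums of them are collapsed using the identity that for every m > 1 the m distinct m-th roots of unity sum to 0, e.g. 1 + exp(2*I*pi/3) + exp(-2*I*pi/3) = 0.)
Dimension check: dim(rho) = sum (mult * dim) = 3*1 + 1*1 + 0*1 = 4 = chi_rho(e) = 4.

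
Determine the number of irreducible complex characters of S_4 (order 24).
5

Details: The number of irreducible complex representations of a finite group equals its number of conjugacy classes. Conjugacy classes in S_4 correspond to cycle types, i.e. partitions of 4; there are p(4) = 5 of them, so S_4 (order 24) has exactly 5 irreducible complex representations.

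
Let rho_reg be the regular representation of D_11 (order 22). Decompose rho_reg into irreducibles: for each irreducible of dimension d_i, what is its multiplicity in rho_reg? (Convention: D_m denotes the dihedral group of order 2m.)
Each irreducible V_i of dimension d_i appears with multiplicity d_i, i.e. rho_reg = (direct sum over all irreducibles V_i) d_i V_i. The irreducible dimensions for D_11 are 1, 1, 2, 2, 2, 2, 2: 2 irreducibles of dimension 1, each with multiplicity 1; 5 irreducibles of dimension 2, each with multiplicity 2. Total dimension 2*1*1 + 5*2*2 = 22 = |G|.

Why: General theorem: in the regular representation of a finite group G, each irreducible appears with multiplicity equal to its dimension. Check: dim(rho_reg) = sum d_i^2 = 1 + 1 + 4 + 4 + 4 + 4 + 4 = 22 = |G|.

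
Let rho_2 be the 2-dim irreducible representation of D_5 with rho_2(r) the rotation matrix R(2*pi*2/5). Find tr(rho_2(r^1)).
chi_{rho_2}(r^1) = 2*cos(2*pi*2*1/5) = -sqrt(5)/2 - 1/2

Solution. rho_2(r^1) is rotation by angle 2*pi*2*1/5, whose trace is 2*cos(2*pi*2*1/5) = -sqrt(5)/2 - 1/2.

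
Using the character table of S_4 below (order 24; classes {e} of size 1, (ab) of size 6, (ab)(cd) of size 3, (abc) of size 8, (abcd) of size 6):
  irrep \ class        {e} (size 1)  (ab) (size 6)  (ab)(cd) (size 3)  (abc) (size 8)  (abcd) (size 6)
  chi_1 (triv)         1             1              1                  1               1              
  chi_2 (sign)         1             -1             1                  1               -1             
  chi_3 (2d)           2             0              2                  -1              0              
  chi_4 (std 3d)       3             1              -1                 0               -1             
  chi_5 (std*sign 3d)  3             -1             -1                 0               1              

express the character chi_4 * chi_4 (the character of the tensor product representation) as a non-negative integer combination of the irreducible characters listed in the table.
chi_4 tensor chi_4 = chi_1 + chi_3 + chi_4 + chi_5 (all other irreducibles have multiplicity 0).

Argument: The character of a tensor product is the pointwise product (chi_4 * chi_4)(C) = chi_4(C) * chi_4(C):
  {e}: (3)*(3), (ab): (1)*(1), (ab)(cd): (-1)*(-1), (abc): (0)*(0), (abcd): (-1)*(-1)
so (chi_4 * chi_4) takes values
  {e} -> 9, (ab) -> 1, (ab)(cd) -> 1, (abc) -> 0, (abcd) -> 1.
Now take the inner product of this character with each irreducible chi from the table, <chi_4*chi_4, chi> = (1/24) sum_C |C| (chi_4*chi_4)(C) conj(chi(C)):
  <chi_4*chi_4, chi_1> = (1/24)[1*(9)*conj(1) + 6*(1)*conj(1) + 3*(1)*conj(1) + 8*(0)*conj(1) + 6*(1)*conj(1)]
      = (1/24)[(9) + (6) + (3) + (0) + (6)] = 24/24 = 1
  <chi_4*chi_4, chi_2> = (1/24)[1*(9)*conj(1) + 6*(1)*conj(-1) + 3*(1)*conj(1) + 8*(0)*conj(1) + 6*(1)*conj(-1)]
      = (1/24)[(9) + (-6) + (3) + (0) + (-6)] = 0/24 = 0
  <chi_4*chi_4, chi_3> = (1/24)[1*(9)*conj(2) + 6*(1)*conj(0) + 3*(1)*conj(2) + 8*(0)*conj(-1) + 6*(1)*conj(0)]
      = (1/24)[(18) + (0) + (6) + (0) + (0)] = 24/24 = 1
  <chi_4*chi_4, chi_4> = (1/24)[1*(9)*conj(3) + 6*(1)*conj(1) + 3*(1)*conj(-1) + 8*(0)*conj(0) + 6*(1)*conj(-1)]
      = (1/24)[(27) + (6) + (-3) + (0) + (-6)] = 24/24 = 1
  <chi_4*chi_4, chi_5> = (1/24)[1*(9)*conj(3) + 6*(1)*conj(-1) + 3*(1)*conj(-1) + 8*(0)*conj(0) + 6*(1)*conj(1)]
      = (1/24)[(27) + (-6) + (-3) + (0) + (6)] = 24/24 = 1
Hence the multiplicities are chi_1: 1, chi_3: 1, chi_4: 1, chi_5: 1. Dimension check: dim(chi_4)*dim(chi_4) = 3*3 = 9 and sum (mult * dim) = 1*1 + 1*2 + 1*3 + 1*3 = 9.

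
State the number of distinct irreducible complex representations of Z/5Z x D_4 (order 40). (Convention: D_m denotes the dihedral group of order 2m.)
25

Reasoning: The number of irreducible complex representations of a finite group equals its number of conjugacy classes. For a direct product, #classes(G x H) = #classes(G) * #classes(H). Z/5Z has 5 classes (abelian), D_4 has 5 classes, so 5 * 5 = 25, so Z/5Z x D_4 (order 40) has exactly 25 irreducible complex representations.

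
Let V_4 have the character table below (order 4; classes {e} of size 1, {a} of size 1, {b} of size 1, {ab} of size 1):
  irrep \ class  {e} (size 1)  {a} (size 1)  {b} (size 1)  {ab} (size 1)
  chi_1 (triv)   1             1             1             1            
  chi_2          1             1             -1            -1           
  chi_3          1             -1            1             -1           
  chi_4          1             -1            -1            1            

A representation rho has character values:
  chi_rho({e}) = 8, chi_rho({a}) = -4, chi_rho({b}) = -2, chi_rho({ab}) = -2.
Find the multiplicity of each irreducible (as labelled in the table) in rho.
Multiplicities: chi_1: 0, chi_2: 2, chi_3: 3, chi_4: 3.

Justification: Use <chi_rho, chi> = (1/|G|) sum_C |C| * chi_rho(C) * conj(chi(C)) with |G| = 4 for each irreducible chi in the table:
  <chi_rho, chi_1> = (1/4)[1*(8)*conj(1) + 1*(-4)*conj(1) + 1*(-2)*conj(1) + 1*(-2)*conj(1)]
      = (1/4)[(8) + (-4) + (-2) + (-2)] = 0/4 = 0
  <chi_rho, chi_2> = (1/4)[1*(8)*conj(1) + 1*(-4)*conj(1) + 1*(-2)*conj(-1) + 1*(-2)*conj(-1)]
      = (1/4)[(8) + (-4) + (2) + (2)] = 8/4 = 2
  <chi_rho, chi_3> = (1/4)[1*(8)*conj(1) + 1*(-4)*conj(-1) + 1*(-2)*conj(1) + 1*(-2)*conj(-1)]
      = (1/4)[(8) + (4) + (-2) + (2)] = 12/4 = 3
  <chi_rho, chi_4> = (1/4)[1*(8)*conj(1) + 1*(-4)*conj(-1) + 1*(-2)*conj(-1) + 1*(-2)*conj(1)]
      = (1/4)[(8) + (4) + (2) + (-2)] = 12/4 = 3
Dimension check: dim(rho) = sum (mult * dim) = 0*1 + 2*1 + 3*1 + 3*1 = 8 = chi_rho(e) = 8.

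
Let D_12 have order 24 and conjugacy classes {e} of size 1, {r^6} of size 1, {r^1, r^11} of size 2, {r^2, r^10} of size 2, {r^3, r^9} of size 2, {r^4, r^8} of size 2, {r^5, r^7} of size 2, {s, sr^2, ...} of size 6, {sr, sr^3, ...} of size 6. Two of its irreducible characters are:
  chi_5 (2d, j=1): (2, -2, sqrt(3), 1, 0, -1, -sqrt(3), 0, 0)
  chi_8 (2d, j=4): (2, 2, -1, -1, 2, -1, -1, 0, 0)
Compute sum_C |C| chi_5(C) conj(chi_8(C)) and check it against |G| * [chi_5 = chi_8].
Sum = 0; so <chi_5, chi_8> = 0 (distinct irreducibles are orthogonal).

Details: Compute term by term over conjugacy classes (|C| * chi_5(C) * conj(chi_8(C))):
  1*(2)*conj(2) + 1*(-2)*conj(2) + 2*(sqrt(3))*conj(-1) + 2*(1)*conj(-1) + 2*(0)*conj(2) + 2*(-1)*conj(-1) + 2*(-sqrt(3))*conj(-1) + 6*(0)*conj(0) + 6*(0)*conj(0)
  = (4) + (-4) + (-2*sqrt(3)) + (-2) + (0) + (2) + (2*sqrt(3)) + (0) + (0)
  = 0.
Dividing by |G| = 24 gives 0/24 = 0, matching the row-orthogonality relation <chi_5, chi_8> = [chi_5 = chi_8].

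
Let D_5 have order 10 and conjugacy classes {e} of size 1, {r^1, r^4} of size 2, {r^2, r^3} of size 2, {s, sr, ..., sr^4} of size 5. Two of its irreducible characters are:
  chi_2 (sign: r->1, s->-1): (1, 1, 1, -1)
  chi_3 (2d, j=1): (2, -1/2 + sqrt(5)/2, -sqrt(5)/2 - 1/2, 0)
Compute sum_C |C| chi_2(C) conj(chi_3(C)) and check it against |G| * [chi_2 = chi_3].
Sum = 0; so <chi_2, chi_3> = 0 (distinct irreducibles are orthogonal).

Derivation: Compute term by term over conjugacy classes (|C| * chi_2(C) * conj(chi_3(C))):
  1*(1)*conj(2) + 2*(1)*conj(-1/2 + sqrt(5)/2) + 2*(1)*conj(-sqrt(5)/2 - 1/2) + 5*(-1)*conj(0)
  = (2) + (-1 + sqrt(5)) + (-sqrt(5) - 1) + (0)
  = 0.
Dividing by |G| = 10 gives 0/10 = 0, matching the row-orthogonality relation <chi_2, chi_3> = [chi_2 = chi_3].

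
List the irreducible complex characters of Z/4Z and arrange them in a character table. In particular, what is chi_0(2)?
Character table of Z/4Z (irreps indexed chi_0,...,chi_3 with chi_k(m) = zeta_4^(k*m), zeta_4 = exp(2*pi*i/4)):
  irrep \ class  {0} (size 1)  {1} (size 1)  {2} (size 1)  {3} (size 1)
  chi_0          1             1             1             1           
  chi_1          1             I             -1            -I          
  chi_2          1             -1            1             -1          
  chi_3          1             -I            -1            I           

Spot check: chi_0(2) = zeta_4^(0*2) = zeta_4^0 = 1.

Proof sketch: Z/4Z is abelian, so all 4 irreducible complex representations are 1-dimensional. They are given by chi_k(m) = zeta_4^(k*m) for k = 0,...,3. Row orthogonality: sum_m chi_k(m) conj(chi_l(m)) = 4 * [k = l].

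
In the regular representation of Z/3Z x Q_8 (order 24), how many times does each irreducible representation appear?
Each irreducible V_i of dimension d_i appears with multiplicity d_i, i.e. rho_reg = (direct sum over all irreducibles V_i) d_i V_i. The irreducible dimensions for Z/3Z x Q_8 are 1, 1, 1, 1, 1, 1, 1, 1, 1, 1, 1, 1, 2, 2, 2: 12 irreducibles of dimension 1, each with multiplicity 1; 3 irreducibles of dimension 2, each with multiplicity 2. Total dimension 12*1*1 + 3*2*2 = 24 = |G|.

General theorem: in the regular representation of a finite group G, each irreducible appears with multiplicity equal to its dimension. Check: dim(rho_reg) = sum d_i^2 = 1 + 1 + 1 + 1 + 1 + 1 + 1 + 1 + 1 + 1 + 1 + 1 + 4 + 4 + 4 = 24 = |G|.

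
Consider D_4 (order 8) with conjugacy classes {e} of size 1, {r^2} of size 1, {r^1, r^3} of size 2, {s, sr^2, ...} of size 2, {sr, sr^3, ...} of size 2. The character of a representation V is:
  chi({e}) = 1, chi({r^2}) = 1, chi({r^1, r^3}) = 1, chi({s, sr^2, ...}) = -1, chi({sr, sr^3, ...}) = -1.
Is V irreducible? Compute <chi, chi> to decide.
Irreducible: <chi, chi> = 1.

Justification: <chi, chi> = (1/|G|) sum_C |C| * |chi(C)|^2 = (1/8)[1*|1|^2 + 1*|1|^2 + 2*|1|^2 + 2*|-1|^2 + 2*|-1|^2]
  = (1/8)[(1) + (1) + (2) + (2) + (2)] = 8/8 = 1.
A character is irreducible iff <chi, chi> = 1, so this representation is irreducible.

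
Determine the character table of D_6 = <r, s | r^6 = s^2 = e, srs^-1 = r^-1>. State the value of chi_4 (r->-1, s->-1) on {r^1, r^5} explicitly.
Conjugacy classes: {e} of size 1, {r^3} of size 1, {r^1, r^5} of size 2, {r^2, r^4} of size 2, {s, sr^2, ...} of size 3, {sr, sr^3, ...} of size 3.
Character table:
  irrep \ class              {e} (size 1)  {r^3} (size 1)  {r^1, r^5} (size 2)  {r^2, r^4} (size 2)  {s, sr^2, ...} (size 3)  {sr, sr^3, ...} (size 3)
  chi_1 (triv)               1             1               1                    1                    1                        1                       
  chi_2 (sign: r->1, s->-1)  1             1               1                    1                    -1                       -1                      
  chi_3 (r->-1, s->1)        1             -1              -1                   1                    1                        -1                      
  chi_4 (r->-1, s->-1)       1             -1              -1                   1                    -1                       1                       
  chi_5 (2d, j=1)            2             -2              1                    -1                   0                        0                       
  chi_6 (2d, j=2)            2             2               -1                   -1                   0                        0                       

Spot check: chi_4 (r->-1, s->-1) on {r^1, r^5} = -1.

Working: D_6 has order 2*6 = 12 with 6 conjugacy classes, hence 6 irreducibles. Sum of squared dims 1 + 1 + 1 + 1 + 4 + 4 = 12 = |G|. Linear characters come from the abelianisation; the 2-dimensional irreps have character r^k -> 2*cos(2*pi*j*k/6), reflections -> 0.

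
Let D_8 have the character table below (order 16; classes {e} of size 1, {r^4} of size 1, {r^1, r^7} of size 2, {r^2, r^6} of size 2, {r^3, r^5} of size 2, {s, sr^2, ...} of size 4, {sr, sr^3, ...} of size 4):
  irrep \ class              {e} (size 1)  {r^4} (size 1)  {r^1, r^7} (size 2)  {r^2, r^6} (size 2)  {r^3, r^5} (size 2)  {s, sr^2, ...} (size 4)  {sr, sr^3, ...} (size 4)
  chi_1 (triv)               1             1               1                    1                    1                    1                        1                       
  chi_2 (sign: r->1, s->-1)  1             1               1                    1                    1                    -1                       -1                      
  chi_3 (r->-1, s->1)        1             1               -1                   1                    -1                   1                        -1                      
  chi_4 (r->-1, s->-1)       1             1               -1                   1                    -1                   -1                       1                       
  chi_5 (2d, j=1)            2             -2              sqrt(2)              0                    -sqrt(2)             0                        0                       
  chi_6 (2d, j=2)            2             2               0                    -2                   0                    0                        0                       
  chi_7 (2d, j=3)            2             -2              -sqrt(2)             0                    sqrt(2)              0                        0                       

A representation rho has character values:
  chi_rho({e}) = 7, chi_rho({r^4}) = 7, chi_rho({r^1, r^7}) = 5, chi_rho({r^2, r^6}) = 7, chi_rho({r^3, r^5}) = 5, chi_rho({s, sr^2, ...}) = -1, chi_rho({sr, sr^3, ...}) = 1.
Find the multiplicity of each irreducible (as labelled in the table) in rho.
Multiplicities: chi_1: 3, chi_2: 3, chi_3: 0, chi_4: 1, chi_5: 0, chi_6: 0, chi_7: 0.

Details: Use <chi_rho, chi> = (1/|G|) sum_C |C| * chi_rho(C) * conj(chi(C)) with |G| = 16 for each irreducible chi in the table:
  <chi_rho, chi_1> = (1/16)[1*(7)*conj(1) + 1*(7)*conj(1) + 2*(5)*conj(1) + 2*(7)*conj(1) + 2*(5)*conj(1) + 4*(-1)*conj(1) + 4*(1)*conj(1)]
      = (1/16)[(7) + (7) + (10) + (14) + (10) + (-4) + (4)] = 48/16 = 3
  <chi_rho, chi_2> = (1/16)[1*(7)*conj(1) + 1*(7)*conj(1) + 2*(5)*conj(1) + 2*(7)*conj(1) + 2*(5)*conj(1) + 4*(-1)*conj(-1) + 4*(1)*conj(-1)]
      = (1/16)[(7) + (7) + (10) + (14) + (10) + (4) + (-4)] = 48/16 = 3
  <chi_rho, chi_3> = (1/16)[1*(7)*conj(1) + 1*(7)*conj(1) + 2*(5)*conj(-1) + 2*(7)*conj(1) + 2*(5)*conj(-1) + 4*(-1)*conj(1) + 4*(1)*conj(-1)]
      = (1/16)[(7) + (7) + (-10) + (14) + (-10) + (-4) + (-4)] = 0/16 = 0
  <chi_rho, chi_4> = (1/16)[1*(7)*conj(1) + 1*(7)*conj(1) + 2*(5)*conj(-1) + 2*(7)*conj(1) + 2*(5)*conj(-1) + 4*(-1)*conj(-1) + 4*(1)*conj(1)]
      = (1/16)[(7) + (7) + (-10) + (14) + (-10) + (4) + (4)] = 16/16 = 1
  <chi_rho, chi_5> = (1/16)[1*(7)*conj(2) + 1*(7)*conj(-2) + 2*(5)*conj(sqrt(2)) + 2*(7)*conj(0) + 2*(5)*conj(-sqrt(2)) + 4*(-1)*conj(0) + 4*(1)*conj(0)]
      = (1/16)[(14) + (-14) + (10*sqrt(2)) + (0) + (-10*sqrt(2)) + (0) + (0)] = 0/16 = 0
  <chi_rho, chi_6> = (1/16)[1*(7)*conj(2) + 1*(7)*conj(2) + 2*(5)*conj(0) + 2*(7)*conj(-2) + 2*(5)*conj(0) + 4*(-1)*conj(0) + 4*(1)*conj(0)]
      = (1/16)[(14) + (14) + (0) + (-28) + (0) + (0) + (0)] = 0/16 = 0
  <chi_rho, chi_7> = (1/16)[1*(7)*conj(2) + 1*(7)*conj(-2) + 2*(5)*conj(-sqrt(2)) + 2*(7)*conj(0) + 2*(5)*conj(sqrt(2)) + 4*(-1)*conj(0) + 4*(1)*conj(0)]
      = (1/16)[(14) + (-14) + (-10*sqrt(2)) + (0) + (10*sqrt(2)) + (0) + (0)] = 0/16 = 0
Dimension check: dim(rho) = sum (mult * dim) = 3*1 + 3*1 + 0*1 + 1*1 + 0*2 + 0*2 + 0*2 = 7 = chi_rho(e) = 7.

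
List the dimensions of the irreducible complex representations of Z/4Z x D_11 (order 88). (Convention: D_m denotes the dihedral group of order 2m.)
Dimensions: 1, 1, 1, 1, 1, 1, 1, 1, 2, 2, 2, 2, 2, 2, 2, 2, 2, 2, 2, 2, 2, 2, 2, 2, 2, 2, 2, 2

Solution. There are 28 irreducibles (= number of conjugacy classes). Their dimensions d_i satisfy sum d_i^2 = |G| = 88: 1 + 1 + 1 + 1 + 1 + 1 + 1 + 1 + 4 + 4 + 4 + 4 + 4 + 4 + 4 + 4 + 4 + 4 + 4 + 4 + 4 + 4 + 4 + 4 + 4 + 4 + 4 + 4 = 88. (For the product with Z/4Z: each of the 4 1-dim characters of Z/4Z tensors with each irrep of D_11, giving 4 copies of each D_11-dimension.)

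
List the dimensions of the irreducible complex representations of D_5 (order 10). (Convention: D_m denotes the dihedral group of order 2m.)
Dimensions: 1, 1, 2, 2

Justification: There are 4 irreducibles (= number of conjugacy classes). Their dimensions d_i satisfy sum d_i^2 = |G| = 10: 1 + 1 + 4 + 4 = 10.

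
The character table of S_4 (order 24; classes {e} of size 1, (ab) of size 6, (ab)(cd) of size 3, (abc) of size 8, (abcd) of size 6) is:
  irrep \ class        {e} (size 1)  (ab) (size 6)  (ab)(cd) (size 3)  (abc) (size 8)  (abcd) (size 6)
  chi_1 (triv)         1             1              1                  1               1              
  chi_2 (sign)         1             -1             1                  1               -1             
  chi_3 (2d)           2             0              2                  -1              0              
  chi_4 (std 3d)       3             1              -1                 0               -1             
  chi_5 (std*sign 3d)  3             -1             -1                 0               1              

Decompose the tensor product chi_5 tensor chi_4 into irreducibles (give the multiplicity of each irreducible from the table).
chi_5 tensor chi_4 = chi_2 + chi_3 + chi_4 + chi_5 (all other irreducibles have multiplicity 0).

Justification: The character of a tensor product is the pointwise product (chi_5 * chi_4)(C) = chi_5(C) * chi_4(C):
  {e}: (3)*(3), (ab): (-1)*(1), (ab)(cd): (-1)*(-1), (abc): (0)*(0), (abcd): (1)*(-1)
so (chi_5 * chi_4) takes values
  {e} -> 9, (ab) -> -1, (ab)(cd) -> 1, (abc) -> 0, (abcd) -> -1.
Now take the inner product of this character with each irreducible chi from the table, <chi_5*chi_4, chi> = (1/24) sum_C |C| (chi_5*chi_4)(C) conj(chi(C)):
  <chi_5*chi_4, chi_1> = (1/24)[1*(9)*conj(1) + 6*(-1)*conj(1) + 3*(1)*conj(1) + 8*(0)*conj(1) + 6*(-1)*conj(1)]
      = (1/24)[(9) + (-6) + (3) + (0) + (-6)] = 0/24 = 0
  <chi_5*chi_4, chi_2> = (1/24)[1*(9)*conj(1) + 6*(-1)*conj(-1) + 3*(1)*conj(1) + 8*(0)*conj(1) + 6*(-1)*conj(-1)]
      = (1/24)[(9) + (6) + (3) + (0) + (6)] = 24/24 = 1
  <chi_5*chi_4, chi_3> = (1/24)[1*(9)*conj(2) + 6*(-1)*conj(0) + 3*(1)*conj(2) + 8*(0)*conj(-1) + 6*(-1)*conj(0)]
      = (1/24)[(18) + (0) + (6) + (0) + (0)] = 24/24 = 1
  <chi_5*chi_4, chi_4> = (1/24)[1*(9)*conj(3) + 6*(-1)*conj(1) + 3*(1)*conj(-1) + 8*(0)*conj(0) + 6*(-1)*conj(-1)]
      = (1/24)[(27) + (-6) + (-3) + (0) + (6)] = 24/24 = 1
  <chi_5*chi_4, chi_5> = (1/24)[1*(9)*conj(3) + 6*(-1)*conj(-1) + 3*(1)*conj(-1) + 8*(0)*conj(0) + 6*(-1)*conj(1)]
      = (1/24)[(27) + (6) + (-3) + (0) + (-6)] = 24/24 = 1
Hence the multiplicities are chi_2: 1, chi_3: 1, chi_4: 1, chi_5: 1. Dimension check: dim(chi_5)*dim(chi_4) = 3*3 = 9 and sum (mult * dim) = 1*1 + 1*2 + 1*3 + 1*3 = 9.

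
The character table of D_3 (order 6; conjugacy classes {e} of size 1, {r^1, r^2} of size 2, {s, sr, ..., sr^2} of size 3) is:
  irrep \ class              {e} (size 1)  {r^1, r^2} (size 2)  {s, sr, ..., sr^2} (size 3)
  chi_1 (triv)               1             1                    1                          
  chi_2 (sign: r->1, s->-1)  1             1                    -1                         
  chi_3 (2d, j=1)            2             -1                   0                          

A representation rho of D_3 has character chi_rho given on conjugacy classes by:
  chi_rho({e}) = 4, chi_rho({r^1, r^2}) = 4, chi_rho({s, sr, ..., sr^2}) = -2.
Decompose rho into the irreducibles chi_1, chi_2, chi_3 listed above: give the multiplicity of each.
Multiplicities: chi_1: 1, chi_2: 3, chi_3: 0.

Derivation: Use <chi_rho, chi> = (1/|G|) sum_C |C| * chi_rho(C) * conj(chi(C)) with |G| = 6 for each irreducible chi in the table:
  <chi_rho, chi_1> = (1/6)[1*(4)*conj(1) + 2*(4)*conj(1) + 3*(-2)*conj(1)]
      = (1/6)[(4) + (8) + (-6)] = 6/6 = 1
  <chi_rho, chi_2> = (1/6)[1*(4)*conj(1) + 2*(4)*conj(1) + 3*(-2)*conj(-1)]
      = (1/6)[(4) + (8) + (6)] = 18/6 = 3
  <chi_rho, chi_3> = (1/6)[1*(4)*conj(2) + 2*(4)*conj(-1) + 3*(-2)*conj(0)]
      = (1/6)[(8) + (-8) + (0)] = 0/6 = 0
Dimension check: dim(rho) = sum (mult * dim) = 1*1 + 3*1 + 0*2 = 4 = chi_rho(e) = 4.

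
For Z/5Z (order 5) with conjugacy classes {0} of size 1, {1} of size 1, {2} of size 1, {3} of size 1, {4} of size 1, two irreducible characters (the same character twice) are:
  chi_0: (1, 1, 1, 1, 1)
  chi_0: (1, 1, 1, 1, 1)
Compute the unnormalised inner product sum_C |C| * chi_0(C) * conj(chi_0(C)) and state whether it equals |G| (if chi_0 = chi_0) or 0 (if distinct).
Sum = 5 = |G| = 5; so <chi_0, chi_0> = 1 (norm-1 confirms irreducibility).

Derivation: Compute term by term over conjugacy classes (|C| * chi_0(C) * conj(chi_0(C))):
  1*(1)*conj(1) + 1*(1)*conj(1) + 1*(1)*conj(1) + 1*(1)*conj(1) + 1*(1)*conj(1)
  = (1) + (1) + (1) + (1) + (1)
  = 5.
(Exp terms are combined using exp(i*s)*conj(exp(i*t)) = exp(i*(s-t)), and sums of them are collapsed using the identity that for every m > 1 the m distinct m-th roots of unity sum to 0, e.g. 1 + exp(2*I*pi/3) + exp(-2*I*pi/3) = 0.)
Dividing by |G| = 5 gives 5/5 = 1, matching the row-orthogonality relation <chi_0, chi_0> = [chi_0 = chi_0].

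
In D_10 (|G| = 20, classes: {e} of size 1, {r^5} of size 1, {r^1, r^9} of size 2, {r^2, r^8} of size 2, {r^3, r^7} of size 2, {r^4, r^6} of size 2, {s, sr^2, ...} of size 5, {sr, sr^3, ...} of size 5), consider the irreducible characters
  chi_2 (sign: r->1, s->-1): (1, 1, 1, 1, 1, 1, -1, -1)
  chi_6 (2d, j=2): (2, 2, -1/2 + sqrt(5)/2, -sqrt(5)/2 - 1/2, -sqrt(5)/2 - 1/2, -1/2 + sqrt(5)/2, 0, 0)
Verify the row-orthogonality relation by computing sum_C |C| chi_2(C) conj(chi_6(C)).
Sum = 0; so <chi_2, chi_6> = 0 (distinct irreducibles are orthogonal).

Argument: Compute term by term over conjugacy classes (|C| * chi_2(C) * conj(chi_6(C))):
  1*(1)*conj(2) + 1*(1)*conj(2) + 2*(1)*conj(-1/2 + sqrt(5)/2) + 2*(1)*conj(-sqrt(5)/2 - 1/2) + 2*(1)*conj(-sqrt(5)/2 - 1/2) + 2*(1)*conj(-1/2 + sqrt(5)/2) + 5*(-1)*conj(0) + 5*(-1)*conj(0)
  = (2) + (2) + (-1 + sqrt(5)) + (-sqrt(5) - 1) + (-sqrt(5) - 1) + (-1 + sqrt(5)) + (0) + (0)
  = 0.
Dividing by |G| = 20 gives 0/20 = 0, matching the row-orthogonality relation <chi_2, chi_6> = [chi_2 = chi_6].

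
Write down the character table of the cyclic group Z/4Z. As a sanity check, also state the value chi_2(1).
Character table of Z/4Z (irreps indexed chi_0,...,chi_3 with chi_k(m) = zeta_4^(k*m), zeta_4 = exp(2*pi*i/4)):
  irrep \ class  {0} (size 1)  {1} (size 1)  {2} (size 1)  {3} (size 1)
  chi_0          1             1             1             1           
  chi_1          1             I             -1            -I          
  chi_2          1             -1            1             -1          
  chi_3          1             -I            -1            I           

Spot check: chi_2(1) = zeta_4^(2*1) = zeta_4^2 = -1.

Working: Z/4Z is abelian, so all 4 irreducible complex representations are 1-dimensional. They are given by chi_k(m) = zeta_4^(k*m) for k = 0,...,3. Row orthogonality: sum_m chi_k(m) conj(chi_l(m)) = 4 * [k = l].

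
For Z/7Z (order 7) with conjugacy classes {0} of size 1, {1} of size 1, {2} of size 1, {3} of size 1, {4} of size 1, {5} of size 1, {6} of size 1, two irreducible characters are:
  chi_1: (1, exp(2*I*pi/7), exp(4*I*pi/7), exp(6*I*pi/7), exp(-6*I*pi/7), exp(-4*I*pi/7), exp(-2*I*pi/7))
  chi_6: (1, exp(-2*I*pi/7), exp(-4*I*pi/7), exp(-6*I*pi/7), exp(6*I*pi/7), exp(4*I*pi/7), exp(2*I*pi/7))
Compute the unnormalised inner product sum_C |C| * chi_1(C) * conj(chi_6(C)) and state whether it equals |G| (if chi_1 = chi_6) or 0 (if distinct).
Sum = 0; so <chi_1, chi_6> = 0 (distinct irreducibles are orthogonal).

Derivation: Compute term by term over conjugacy classes (|C| * chi_1(C) * conj(chi_6(C))):
  1*(1)*conj(1) + 1*(exp(2*I*pi/7))*conj(exp(-2*I*pi/7)) + 1*(exp(4*I*pi/7))*conj(exp(-4*I*pi/7)) + 1*(exp(6*I*pi/7))*conj(exp(-6*I*pi/7)) + 1*(exp(-6*I*pi/7))*conj(exp(6*I*pi/7)) + 1*(exp(-4*I*pi/7))*conj(exp(4*I*pi/7)) + 1*(exp(-2*I*pi/7))*conj(exp(2*I*pi/7))
  = (1) + (exp(4*I*pi/7)) + (exp(-6*I*pi/7)) + (exp(-2*I*pi/7)) + (exp(2*I*pi/7)) + (exp(6*I*pi/7)) + (exp(-4*I*pi/7))
  = 0.
(Exp terms are combined using exp(i*s)*conj(exp(i*t)) = exp(i*(s-t)), and sums of them are collapsed using the identity that for every m > 1 the m distinct m-th roots of unity sum to 0, e.g. 1 + exp(2*I*pi/3) + exp(-2*I*pi/3) = 0.)
Dividing by |G| = 7 gives 0/7 = 0, matching the row-orthogonality relation <chi_1, chi_6> = [chi_1 = chi_6].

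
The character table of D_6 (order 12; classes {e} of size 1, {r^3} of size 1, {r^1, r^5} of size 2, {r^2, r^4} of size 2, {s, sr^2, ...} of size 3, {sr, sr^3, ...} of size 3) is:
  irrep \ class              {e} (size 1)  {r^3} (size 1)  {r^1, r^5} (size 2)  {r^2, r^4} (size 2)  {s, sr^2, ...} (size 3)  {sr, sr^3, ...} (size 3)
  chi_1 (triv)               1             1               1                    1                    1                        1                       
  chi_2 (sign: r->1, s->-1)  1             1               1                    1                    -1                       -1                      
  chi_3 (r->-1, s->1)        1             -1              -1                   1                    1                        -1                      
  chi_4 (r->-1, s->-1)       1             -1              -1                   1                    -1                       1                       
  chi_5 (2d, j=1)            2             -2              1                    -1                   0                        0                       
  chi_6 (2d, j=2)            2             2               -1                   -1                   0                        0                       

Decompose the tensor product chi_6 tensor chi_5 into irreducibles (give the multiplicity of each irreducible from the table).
chi_6 tensor chi_5 = chi_3 + chi_4 + chi_5 (all other irreducibles have multiplicity 0).

Argument: The character of a tensor product is the pointwise product (chi_6 * chi_5)(C) = chi_6(C) * chi_5(C):
  {e}: (2)*(2), {r^3}: (2)*(-2), {r^1, r^5}: (-1)*(1), {r^2, r^4}: (-1)*(-1), {s, sr^2, ...}: (0)*(0), {sr, sr^3, ...}: (0)*(0)
so (chi_6 * chi_5) takes values
  {e} -> 4, {r^3} -> -4, {r^1, r^5} -> -1, {r^2, r^4} -> 1, {s, sr^2, ...} -> 0, {sr, sr^3, ...} -> 0.
Now take the inner product of this character with each irreducible chi from the table, <chi_6*chi_5, chi> = (1/12) sum_C |C| (chi_6*chi_5)(C) conj(chi(C)):
  <chi_6*chi_5, chi_1> = (1/12)[1*(4)*conj(1) + 1*(-4)*conj(1) + 2*(-1)*conj(1) + 2*(1)*conj(1) + 3*(0)*conj(1) + 3*(0)*conj(1)]
      = (1/12)[(4) + (-4) + (-2) + (2) + (0) + (0)] = 0/12 = 0
  <chi_6*chi_5, chi_2> = (1/12)[1*(4)*conj(1) + 1*(-4)*conj(1) + 2*(-1)*conj(1) + 2*(1)*conj(1) + 3*(0)*conj(-1) + 3*(0)*conj(-1)]
      = (1/12)[(4) + (-4) + (-2) + (2) + (0) + (0)] = 0/12 = 0
  <chi_6*chi_5, chi_3> = (1/12)[1*(4)*conj(1) + 1*(-4)*conj(-1) + 2*(-1)*conj(-1) + 2*(1)*conj(1) + 3*(0)*conj(1) + 3*(0)*conj(-1)]
      = (1/12)[(4) + (4) + (2) + (2) + (0) + (0)] = 12/12 = 1
  <chi_6*chi_5, chi_4> = (1/12)[1*(4)*conj(1) + 1*(-4)*conj(-1) + 2*(-1)*conj(-1) + 2*(1)*conj(1) + 3*(0)*conj(-1) + 3*(0)*conj(1)]
      = (1/12)[(4) + (4) + (2) + (2) + (0) + (0)] = 12/12 = 1
  <chi_6*chi_5, chi_5> = (1/12)[1*(4)*conj(2) + 1*(-4)*conj(-2) + 2*(-1)*conj(1) + 2*(1)*conj(-1) + 3*(0)*conj(0) + 3*(0)*conj(0)]
      = (1/12)[(8) + (8) + (-2) + (-2) + (0) + (0)] = 12/12 = 1
  <chi_6*chi_5, chi_6> = (1/12)[1*(4)*conj(2) + 1*(-4)*conj(2) + 2*(-1)*conj(-1) + 2*(1)*conj(-1) + 3*(0)*conj(0) + 3*(0)*conj(0)]
      = (1/12)[(8) + (-8) + (2) + (-2) + (0) + (0)] = 0/12 = 0
Hence the multiplicities are chi_3: 1, chi_4: 1, chi_5: 1. Dimension check: dim(chi_6)*dim(chi_5) = 2*2 = 4 and sum (mult * dim) = 1*1 + 1*1 + 1*2 = 4.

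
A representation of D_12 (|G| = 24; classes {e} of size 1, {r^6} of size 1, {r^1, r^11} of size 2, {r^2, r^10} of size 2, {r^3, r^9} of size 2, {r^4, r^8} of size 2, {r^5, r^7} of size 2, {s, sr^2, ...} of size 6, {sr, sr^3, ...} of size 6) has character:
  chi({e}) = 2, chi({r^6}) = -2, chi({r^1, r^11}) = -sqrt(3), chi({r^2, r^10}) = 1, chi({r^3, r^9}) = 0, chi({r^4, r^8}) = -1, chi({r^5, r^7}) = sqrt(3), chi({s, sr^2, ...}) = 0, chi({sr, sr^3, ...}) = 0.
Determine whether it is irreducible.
Irreducible: <chi, chi> = 1.

Argument: <chi, chi> = (1/|G|) sum_C |C| * |chi(C)|^2 = (1/24)[1*|2|^2 + 1*|-2|^2 + 2*|-sqrt(3)|^2 + 2*|1|^2 + 2*|0|^2 + 2*|-1|^2 + 2*|sqrt(3)|^2 + 6*|0|^2 + 6*|0|^2]
  = (1/24)[(4) + (4) + (6) + (2) + (0) + (2) + (6) + (0) + (0)] = 24/24 = 1.
A character is irreducible iff <chi, chi> = 1, so this representation is irreducible.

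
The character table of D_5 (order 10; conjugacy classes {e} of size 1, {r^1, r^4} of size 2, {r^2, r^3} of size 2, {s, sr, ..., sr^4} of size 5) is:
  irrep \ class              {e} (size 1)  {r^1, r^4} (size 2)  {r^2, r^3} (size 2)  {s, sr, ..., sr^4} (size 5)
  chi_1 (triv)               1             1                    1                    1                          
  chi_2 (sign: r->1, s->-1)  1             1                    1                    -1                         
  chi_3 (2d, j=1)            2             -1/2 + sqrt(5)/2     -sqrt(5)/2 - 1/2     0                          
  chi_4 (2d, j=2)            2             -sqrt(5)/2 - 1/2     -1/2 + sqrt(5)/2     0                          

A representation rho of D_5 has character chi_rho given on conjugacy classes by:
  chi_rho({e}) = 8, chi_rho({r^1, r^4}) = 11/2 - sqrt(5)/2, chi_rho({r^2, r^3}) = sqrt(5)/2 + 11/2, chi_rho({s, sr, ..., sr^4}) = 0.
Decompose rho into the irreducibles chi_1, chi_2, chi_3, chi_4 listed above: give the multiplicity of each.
Multiplicities: chi_1: 3, chi_2: 3, chi_3: 0, chi_4: 1.

Use <chi_rho, chi> = (1/|G|) sum_C |C| * chi_rho(C) * conj(chi(C)) with |G| = 10 for each irreducible chi in the table:
  <chi_rho, chi_1> = (1/10)[1*(8)*conj(1) + 2*(11/2 - sqrt(5)/2)*conj(1) + 2*(sqrt(5)/2 + 11/2)*conj(1) + 5*(0)*conj(1)]
      = (1/10)[(8) + (11 - sqrt(5)) + (sqrt(5) + 11) + (0)] = 30/10 = 3
  <chi_rho, chi_2> = (1/10)[1*(8)*conj(1) + 2*(11/2 - sqrt(5)/2)*conj(1) + 2*(sqrt(5)/2 + 11/2)*conj(1) + 5*(0)*conj(-1)]
      = (1/10)[(8) + (11 - sqrt(5)) + (sqrt(5) + 11) + (0)] = 30/10 = 3
  <chi_rho, chi_3> = (1/10)[1*(8)*conj(2) + 2*(11/2 - sqrt(5)/2)*conj(-1/2 + sqrt(5)/2) + 2*(sqrt(5)/2 + 11/2)*conj(-sqrt(5)/2 - 1/2) + 5*(0)*conj(0)]
      = (1/10)[(16) + (-8 + 6*sqrt(5)) + (-6*sqrt(5) - 8) + (0)] = 0/10 = 0
  <chi_rho, chi_4> = (1/10)[1*(8)*conj(2) + 2*(11/2 - sqrt(5)/2)*conj(-sqrt(5)/2 - 1/2) + 2*(sqrt(5)/2 + 11/2)*conj(-1/2 + sqrt(5)/2) + 5*(0)*conj(0)]
      = (1/10)[(16) + (-5*sqrt(5) - 3) + (-3 + 5*sqrt(5)) + (0)] = 10/10 = 1
Dimension check: dim(rho) = sum (mult * dim) = 3*1 + 3*1 + 0*2 + 1*2 = 8 = chi_rho(e) = 8.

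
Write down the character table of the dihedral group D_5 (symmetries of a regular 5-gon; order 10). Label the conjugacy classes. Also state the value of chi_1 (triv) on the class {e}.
Conjugacy classes: {e} of size 1, {r^1, r^4} of size 2, {r^2, r^3} of size 2, {s, sr, ..., sr^4} of size 5.
Character table:
  irrep \ class              {e} (size 1)  {r^1, r^4} (size 2)  {r^2, r^3} (size 2)  {s, sr, ..., sr^4} (size 5)
  chi_1 (triv)               1             1                    1                    1                          
  chi_2 (sign: r->1, s->-1)  1             1                    1                    -1                         
  chi_3 (2d, j=1)            2             -1/2 + sqrt(5)/2     -sqrt(5)/2 - 1/2     0                          
  chi_4 (2d, j=2)            2             -sqrt(5)/2 - 1/2     -1/2 + sqrt(5)/2     0                          

Spot check: chi_1 (triv) on {e} = 1.

Derivation: D_5 has order 2*5 = 10 with 4 conjugacy classes, hence 4 irreducibles. Sum of squared dims 1 + 1 + 4 + 4 = 10 = |G|. Linear characters come from the abelianisation; the 2-dimensional irreps have character r^k -> 2*cos(2*pi*j*k/5), reflections -> 0.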